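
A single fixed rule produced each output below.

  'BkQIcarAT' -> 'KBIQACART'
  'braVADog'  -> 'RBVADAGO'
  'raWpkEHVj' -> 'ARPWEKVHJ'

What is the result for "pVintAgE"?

The rule is to swap each adjacent pair of characters (1↔2, 3↔4, ...), then convert every letter to uppercase.
On "pVintAgE": the first step gives "VpniAtEg", and the second then gives "VPNIATEG".

VPNIATEG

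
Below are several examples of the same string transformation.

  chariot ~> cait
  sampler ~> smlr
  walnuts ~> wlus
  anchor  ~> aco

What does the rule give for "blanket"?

bakt

The pattern: keep every other character starting from the first (positions 1st, 3rd, 5th, ...).
"blanket" → "bakt".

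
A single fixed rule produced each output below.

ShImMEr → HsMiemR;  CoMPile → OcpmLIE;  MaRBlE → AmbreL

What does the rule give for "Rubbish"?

UrBBSIH

The rule is to flip the case of every letter, then swap each adjacent pair of characters (1↔2, 3↔4, ...).
Working it through for "Rubbish": intermediate "rUBBISH", final "UrBBSIH".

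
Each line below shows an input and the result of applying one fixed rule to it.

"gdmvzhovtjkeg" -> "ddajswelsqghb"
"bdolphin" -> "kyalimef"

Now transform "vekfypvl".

isbhcvms

The rule is to move the last character to the front, then shift every letter 3 places backward in the alphabet (wrapping around).
Applying both steps to "vekfypvl": "lvekfypv", then "isbhcvms".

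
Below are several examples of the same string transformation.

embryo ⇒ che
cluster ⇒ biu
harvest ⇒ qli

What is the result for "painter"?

qdu

Rule — keep every other character starting from the second (positions 2nd, 4th, 6th, ...), then shift every letter 10 places backward in the alphabet (wrapping around).
So "painter" becomes "qdu".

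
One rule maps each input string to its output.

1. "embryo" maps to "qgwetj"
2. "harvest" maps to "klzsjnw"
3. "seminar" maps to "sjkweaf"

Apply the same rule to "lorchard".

The pattern: shift every letter 8 places backward in the alphabet (wrapping around), then move the last 2 characters to the front (rotate right by 2).
"lorchard" → "dgjuzsjv" → "jvdgjuzs".

jvdgjuzs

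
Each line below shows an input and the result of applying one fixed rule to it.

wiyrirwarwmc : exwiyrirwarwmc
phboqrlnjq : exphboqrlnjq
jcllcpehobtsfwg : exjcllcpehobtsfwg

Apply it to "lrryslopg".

exlrryslopg

The pattern: prepend "ex".
For "lrryslopg" the result is "exlrryslopg".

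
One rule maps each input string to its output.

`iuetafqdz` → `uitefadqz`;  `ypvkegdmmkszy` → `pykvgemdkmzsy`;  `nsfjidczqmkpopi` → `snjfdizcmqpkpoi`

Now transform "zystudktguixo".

The transformation: swap each adjacent pair of characters (1↔2, 3↔4, ...).
So "zystudktguixo" becomes "yztsdutkugxio".

yztsdutkugxio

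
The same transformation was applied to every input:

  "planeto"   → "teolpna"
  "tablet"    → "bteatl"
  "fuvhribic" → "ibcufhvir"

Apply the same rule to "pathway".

Each output is the input with this applied: swap each adjacent pair of characters (1↔2, 3↔4, ...), then move the last 3 characters to the front (rotate right by 3).
For "pathway", step one produces "aphtawy"; step two turns that into "awyapht".

awyapht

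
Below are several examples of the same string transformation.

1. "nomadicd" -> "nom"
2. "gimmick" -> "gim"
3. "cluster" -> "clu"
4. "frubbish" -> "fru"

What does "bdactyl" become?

bda

The rule is to keep only the first 3 characters.
So "bdactyl" becomes "bda".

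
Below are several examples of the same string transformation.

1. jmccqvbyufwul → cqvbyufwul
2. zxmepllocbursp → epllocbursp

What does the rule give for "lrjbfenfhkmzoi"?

bfenfhkmzoi

The transformation: delete the first 3 characters.
Doing the same to "lrjbfenfhkmzoi": "bfenfhkmzoi".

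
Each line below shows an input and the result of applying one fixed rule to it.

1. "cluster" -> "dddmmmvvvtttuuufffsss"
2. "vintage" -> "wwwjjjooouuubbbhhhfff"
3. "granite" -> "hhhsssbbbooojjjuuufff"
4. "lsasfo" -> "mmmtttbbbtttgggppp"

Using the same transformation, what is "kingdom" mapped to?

llljjjooohhheeepppnnn

Rule — shift every letter 1 place forward in the alphabet (wrapping around), then repeat every character 3 times.
For "kingdom", step one produces "ljohepn"; step two turns that into "llljjjooohhheeepppnnn".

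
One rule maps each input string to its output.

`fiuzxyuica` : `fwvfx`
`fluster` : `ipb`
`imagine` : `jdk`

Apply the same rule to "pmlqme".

jnb

Rule — shift every letter 3 places backward in the alphabet (wrapping around), then keep every other character starting from the second (positions 2nd, 4th, 6th, ...).
On "pmlqme": the first step gives "mjinjb", and the second then gives "jnb".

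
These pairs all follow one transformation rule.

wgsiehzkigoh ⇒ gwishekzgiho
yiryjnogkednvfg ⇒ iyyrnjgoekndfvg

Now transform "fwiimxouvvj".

wfiixmuovvj

What's happening: swap each adjacent pair of characters (1↔2, 3↔4, ...).
Applying that to "fwiimxouvvj" gives "wfiixmuovvj".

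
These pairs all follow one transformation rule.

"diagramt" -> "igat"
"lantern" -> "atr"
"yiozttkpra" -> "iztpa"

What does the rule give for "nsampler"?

Rule — keep every other character starting from the second (positions 2nd, 4th, 6th, ...).
"nsampler" → "smlr".

smlr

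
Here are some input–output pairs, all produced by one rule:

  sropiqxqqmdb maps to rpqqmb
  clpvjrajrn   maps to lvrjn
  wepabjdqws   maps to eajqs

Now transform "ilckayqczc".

What's happening: keep every other character starting from the second (positions 2nd, 4th, 6th, ...).
So "ilckayqczc" becomes "lkycc".

lkycc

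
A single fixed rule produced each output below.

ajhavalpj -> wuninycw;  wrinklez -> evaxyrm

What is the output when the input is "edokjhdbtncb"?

The pattern: delete the first character, then shift every letter 13 places forward in the alphabet (wrapping around) — i.e. ROT13.
Starting from "edokjhdbtncb": after the first operation, "dokjhdbtncb"; after the second, "qbxwuqogapo".

qbxwuqogapo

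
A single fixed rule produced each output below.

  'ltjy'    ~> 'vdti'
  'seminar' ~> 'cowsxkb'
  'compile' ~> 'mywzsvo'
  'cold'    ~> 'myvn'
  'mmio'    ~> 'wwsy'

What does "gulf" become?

qevp

The pattern: shift every letter 10 places forward in the alphabet (wrapping around).
So "gulf" becomes "qevp".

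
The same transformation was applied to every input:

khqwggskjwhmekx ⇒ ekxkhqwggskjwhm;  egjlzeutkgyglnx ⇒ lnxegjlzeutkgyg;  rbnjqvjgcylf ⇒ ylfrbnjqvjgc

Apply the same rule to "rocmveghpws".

In each case the input is transformed by: move the last 3 characters to the front (rotate right by 3).
So "rocmveghpws" becomes "pwsrocmvegh".

pwsrocmvegh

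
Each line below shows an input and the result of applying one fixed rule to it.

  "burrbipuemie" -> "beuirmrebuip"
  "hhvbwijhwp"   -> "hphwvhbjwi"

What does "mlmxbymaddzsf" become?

What's happening: take characters alternately from the front and the back (1st, last, 2nd, 2nd-last, ...).
Doing the same to "mlmxbymaddzsf": "mflsmzxdbdyam".

mflsmzxdbdyam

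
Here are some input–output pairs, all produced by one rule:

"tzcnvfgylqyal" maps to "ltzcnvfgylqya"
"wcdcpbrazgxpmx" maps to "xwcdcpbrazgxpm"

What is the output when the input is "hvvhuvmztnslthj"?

Rule — move the last character to the front.
Doing the same to "hvvhuvmztnslthj": "jhvvhuvmztnslth".

jhvvhuvmztnslth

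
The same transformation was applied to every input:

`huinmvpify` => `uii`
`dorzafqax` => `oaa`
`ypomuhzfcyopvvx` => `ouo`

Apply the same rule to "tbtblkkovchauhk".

oau

The pattern: keep only the vowels.
So "tbtblkkovchauhk" becomes "oau".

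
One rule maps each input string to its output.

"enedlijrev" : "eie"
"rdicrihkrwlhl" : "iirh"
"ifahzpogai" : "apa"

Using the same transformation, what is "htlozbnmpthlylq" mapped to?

lbplq

Each output is the input with this applied: keep one character in every 3, starting at position 3 (positions 3rd, 6th, 9th, ...).
For "htlozbnmpthlylq" the result is "lbplq".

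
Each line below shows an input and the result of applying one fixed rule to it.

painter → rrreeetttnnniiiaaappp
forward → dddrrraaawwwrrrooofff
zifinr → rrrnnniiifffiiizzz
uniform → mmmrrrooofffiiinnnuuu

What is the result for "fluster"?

rrreeetttsssuuulllfff

The transformation: repeat every character 3 times, then reverse the string.
On "fluster": the first step gives "fffllluuusssttteeerrr", and the second then gives "rrreeetttsssuuulllfff".
(Check on "painter": → "pppaaaiiinnnttteeerrr" → "rrreeetttnnniiiaaappp" ✓)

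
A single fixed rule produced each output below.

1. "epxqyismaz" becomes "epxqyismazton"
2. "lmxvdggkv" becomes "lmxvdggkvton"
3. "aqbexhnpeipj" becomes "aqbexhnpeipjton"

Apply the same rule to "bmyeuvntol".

What's happening: append "ton".
"bmyeuvntol" → "bmyeuvntolton".

bmyeuvntolton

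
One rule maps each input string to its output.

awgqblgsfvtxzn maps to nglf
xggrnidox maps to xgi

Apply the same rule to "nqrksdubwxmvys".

What's happening: move the last 3 characters to the front (rotate right by 3), then keep one character in every 3, starting at position 3 (positions 3rd, 6th, 9th, ...).
"nqrksdubwxmvys" → "vysnqrksdubwxm" → "srdw".

srdw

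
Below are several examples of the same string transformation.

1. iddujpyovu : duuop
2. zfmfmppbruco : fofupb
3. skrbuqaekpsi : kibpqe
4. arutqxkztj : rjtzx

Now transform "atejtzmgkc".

In each case the input is transformed by: keep every other character starting from the second (positions 2nd, 4th, 6th, ...), then take characters alternately from the front and the back (1st, last, 2nd, 2nd-last, ...).
"atejtzmgkc" → "tjzgc" → "tcjgz".
(Check on "zfmfmppbruco": → "ffpbuo" → "fofupb" ✓)

tcjgz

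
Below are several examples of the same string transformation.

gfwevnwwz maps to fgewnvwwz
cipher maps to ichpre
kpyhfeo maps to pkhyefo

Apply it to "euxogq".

In each case the input is transformed by: swap each adjacent pair of characters (1↔2, 3↔4, ...).
So "euxogq" becomes "ueoxqg".

ueoxqg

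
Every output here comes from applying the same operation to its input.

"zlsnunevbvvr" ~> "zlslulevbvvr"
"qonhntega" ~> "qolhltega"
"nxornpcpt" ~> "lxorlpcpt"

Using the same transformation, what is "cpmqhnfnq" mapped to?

cpmqhlflq

In each case the input is transformed by: replace every "n" with "l".
On "cpmqhnfnq" that produces "cpmqhlflq".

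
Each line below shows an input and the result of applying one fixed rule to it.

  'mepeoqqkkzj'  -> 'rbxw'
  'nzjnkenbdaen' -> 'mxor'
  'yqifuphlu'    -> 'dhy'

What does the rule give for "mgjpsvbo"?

tfb

In each case the input is transformed by: shift every letter 13 places forward in the alphabet (wrapping around) — i.e. ROT13, then keep one character in every 3, starting at position 2 (positions 2nd, 5th, 8th, ...).
"mgjpsvbo" → "ztwcfiob" → "tfb".
(Check on "yqifuphlu": → "ldvshcuyh" → "dhy" ✓)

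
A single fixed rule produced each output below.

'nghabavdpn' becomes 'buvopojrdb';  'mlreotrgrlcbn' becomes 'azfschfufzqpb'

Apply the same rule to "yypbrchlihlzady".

mmdpfqvzwvznorm

In each case the input is transformed by: shift every letter 12 places backward in the alphabet (wrapping around).
"yypbrchlihlzady" → "mmdpfqvzwvznorm".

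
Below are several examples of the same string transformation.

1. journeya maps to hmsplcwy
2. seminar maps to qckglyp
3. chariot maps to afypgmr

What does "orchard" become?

mpafypb

Rule — shift every letter 2 places backward in the alphabet (wrapping around).
Applying that to "orchard" gives "mpafypb".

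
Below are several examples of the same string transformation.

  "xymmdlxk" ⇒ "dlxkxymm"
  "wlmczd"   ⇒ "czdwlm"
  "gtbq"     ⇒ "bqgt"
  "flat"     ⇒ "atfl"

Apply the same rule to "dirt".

Looking at the pairs, the operation is to swap the front and back halves of the string.
So "dirt" becomes "rtdi".

rtdi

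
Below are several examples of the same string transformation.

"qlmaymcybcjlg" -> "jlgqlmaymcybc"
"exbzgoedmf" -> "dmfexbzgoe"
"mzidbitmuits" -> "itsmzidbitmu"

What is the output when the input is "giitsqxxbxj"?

bxjgiitsqxx

What's happening: move the last 3 characters to the front (rotate right by 3).
Doing the same to "giitsqxxbxj": "bxjgiitsqxx".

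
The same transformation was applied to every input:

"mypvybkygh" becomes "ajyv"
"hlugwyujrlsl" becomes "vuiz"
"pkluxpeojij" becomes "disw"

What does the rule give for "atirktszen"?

ofgb

Each output is the input with this applied: shift every letter 12 places backward in the alphabet (wrapping around), then keep one character in every 3, starting at position 1 (positions 1st, 4th, 7th, ...).
On "atirktszen": the first step gives "ohwfyhgnsb", and the second then gives "ofgb".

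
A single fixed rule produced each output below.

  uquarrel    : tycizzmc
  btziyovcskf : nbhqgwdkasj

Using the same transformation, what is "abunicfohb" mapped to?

The pattern: shift every letter 8 places forward in the alphabet (wrapping around), then swap the first and last characters.
Applying both steps to "abunicfohb": "ijcvqknwpj", then "jjcvqknwpi".

jjcvqknwpi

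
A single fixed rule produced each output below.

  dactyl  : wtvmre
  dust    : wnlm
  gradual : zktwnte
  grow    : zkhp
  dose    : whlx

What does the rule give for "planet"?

ietgxm

Rule — shift every letter 7 places backward in the alphabet (wrapping around).
Applying that to "planet" gives "ietgxm".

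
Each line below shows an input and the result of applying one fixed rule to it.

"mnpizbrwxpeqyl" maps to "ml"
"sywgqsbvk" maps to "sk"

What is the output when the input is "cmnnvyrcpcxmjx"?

Each output is the input with this applied: take characters alternately from the front and the back (1st, last, 2nd, 2nd-last, ...), then keep only the first 2 characters.
Working it through for "cmnnvyrcpcxmjx": intermediate "cxmjnmnxvcyprc", final "cx".

cx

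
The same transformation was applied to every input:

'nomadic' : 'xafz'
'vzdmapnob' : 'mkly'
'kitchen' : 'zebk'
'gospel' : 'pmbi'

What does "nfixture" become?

What's happening: shift every letter 3 places backward in the alphabet (wrapping around), then keep only the last 4 characters.
Applying that to "nfixture" gives "qrob".

qrob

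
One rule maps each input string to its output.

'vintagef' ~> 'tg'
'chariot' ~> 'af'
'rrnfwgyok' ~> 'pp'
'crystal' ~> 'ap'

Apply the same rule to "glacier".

ej

The pattern: shift every letter 2 places backward in the alphabet (wrapping around), then keep only the first 2 characters.
"glacier" → "ejyagcp" → "ej".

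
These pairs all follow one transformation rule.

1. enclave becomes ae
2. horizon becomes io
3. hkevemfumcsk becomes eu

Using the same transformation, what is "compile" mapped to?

The transformation: delete the first 3 characters, then keep only the vowels.
Applying both steps to "compile": "pile", then "ie".
(Check on "hkevemfumcsk": → "vemfumcsk" → "eu" ✓)

ie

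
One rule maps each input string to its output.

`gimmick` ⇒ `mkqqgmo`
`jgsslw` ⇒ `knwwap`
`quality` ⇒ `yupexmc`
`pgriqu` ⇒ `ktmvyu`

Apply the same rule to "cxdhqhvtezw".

Each output is the input with this applied: swap each adjacent pair of characters (1↔2, 3↔4, ...), then shift every letter 4 places forward in the alphabet (wrapping around).
Applying both steps to "cxdhqhvtezw": "xchdhqtvzew", then "bglhluxzdia".

bglhluxzdia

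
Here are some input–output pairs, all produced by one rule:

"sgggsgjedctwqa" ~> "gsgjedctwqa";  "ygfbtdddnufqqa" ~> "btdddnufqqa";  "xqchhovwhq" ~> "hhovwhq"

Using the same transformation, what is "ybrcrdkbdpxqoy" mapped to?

crdkbdpxqoy

The pattern: delete the first 3 characters.
Doing the same to "ybrcrdkbdpxqoy": "crdkbdpxqoy".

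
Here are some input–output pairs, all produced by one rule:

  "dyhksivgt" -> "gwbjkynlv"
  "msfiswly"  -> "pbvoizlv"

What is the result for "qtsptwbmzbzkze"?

thwcvnscwezcep

Each output is the input with this applied: shift every letter 3 places forward in the alphabet (wrapping around), then take characters alternately from the front and the back (1st, last, 2nd, 2nd-last, ...).
Starting from "qtsptwbmzbzkze": after the first operation, "twvswzepcecnch"; after the second, "thwcvnscwezcep".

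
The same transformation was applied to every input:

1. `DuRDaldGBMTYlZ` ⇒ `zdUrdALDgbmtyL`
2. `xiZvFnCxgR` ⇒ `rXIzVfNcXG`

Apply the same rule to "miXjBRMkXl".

LMIxJbrmKx

Looking at the pairs, the operation is to move the last character to the front, then flip the case of every letter.
Working it through for "miXjBRMkXl": intermediate "lmiXjBRMkX", final "LMIxJbrmKx".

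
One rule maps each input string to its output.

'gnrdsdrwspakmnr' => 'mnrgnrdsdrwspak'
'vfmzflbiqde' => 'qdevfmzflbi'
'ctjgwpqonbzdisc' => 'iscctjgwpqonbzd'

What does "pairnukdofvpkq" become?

pkqpairnukdofv

Each output is the input with this applied: move the last 3 characters to the front (rotate right by 3).
"pairnukdofvpkq" → "pkqpairnukdofv".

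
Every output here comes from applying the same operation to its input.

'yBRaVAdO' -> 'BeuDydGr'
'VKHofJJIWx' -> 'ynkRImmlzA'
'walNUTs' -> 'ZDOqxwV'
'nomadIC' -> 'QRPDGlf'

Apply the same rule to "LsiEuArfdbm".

Rule — shift every letter 3 places forward in the alphabet (wrapping around), then flip the case of every letter.
On "LsiEuArfdbm": the first step gives "OvlHxDuigep", and the second then gives "oVLhXdUIGEP".

oVLhXdUIGEP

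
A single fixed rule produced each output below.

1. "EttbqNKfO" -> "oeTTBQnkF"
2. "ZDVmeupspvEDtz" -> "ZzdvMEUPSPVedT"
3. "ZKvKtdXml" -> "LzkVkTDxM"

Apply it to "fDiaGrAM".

mFdIAgRa

The transformation: move the last character to the front, then flip the case of every letter.
"fDiaGrAM" → "MfDiaGrA" → "mFdIAgRa".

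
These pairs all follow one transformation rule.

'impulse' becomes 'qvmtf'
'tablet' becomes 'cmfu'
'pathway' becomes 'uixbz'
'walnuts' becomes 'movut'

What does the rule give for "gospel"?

tqfm

Each output is the input with this applied: delete the first 2 characters, then shift every letter 1 place forward in the alphabet (wrapping around).
Starting from "gospel": after the first operation, "spel"; after the second, "tqfm".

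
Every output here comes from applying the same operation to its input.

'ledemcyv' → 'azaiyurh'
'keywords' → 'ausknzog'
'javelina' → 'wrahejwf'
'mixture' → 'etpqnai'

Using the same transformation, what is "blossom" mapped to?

hkookix

The transformation: move the first character to the end, then shift every letter 4 places backward in the alphabet (wrapping around).
For "blossom", step one produces "lossomb"; step two turns that into "hkookix".
(Check on "mixture": → "ixturem" → "etpqnai" ✓)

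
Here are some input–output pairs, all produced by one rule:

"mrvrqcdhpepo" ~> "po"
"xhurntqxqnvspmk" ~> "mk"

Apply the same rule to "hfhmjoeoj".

oj

In each case the input is transformed by: keep only the last 2 characters.
On "hfhmjoeoj" that produces "oj".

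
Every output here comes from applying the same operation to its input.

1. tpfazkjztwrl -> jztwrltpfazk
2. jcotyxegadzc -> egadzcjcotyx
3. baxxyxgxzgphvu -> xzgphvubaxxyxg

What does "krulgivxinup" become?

vxinupkrulgi

The transformation: swap the front and back halves of the string.
"krulgivxinup" → "vxinupkrulgi".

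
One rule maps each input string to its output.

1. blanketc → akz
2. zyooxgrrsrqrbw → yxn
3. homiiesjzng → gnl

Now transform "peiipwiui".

What's happening: shift every letter 1 place backward in the alphabet (wrapping around), then keep only the first 3 characters.
Applying both steps to "peiipwiui": "odhhovhth", then "odh".

odh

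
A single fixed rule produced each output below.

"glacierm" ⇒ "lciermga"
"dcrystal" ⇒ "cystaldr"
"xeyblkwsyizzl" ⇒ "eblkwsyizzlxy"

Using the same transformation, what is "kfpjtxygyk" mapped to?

fjtxygykkp

The pattern: move the first 2 characters to the end (rotate left by 2), then swap the first and last characters.
On "kfpjtxygyk": the first step gives "pjtxygykkf", and the second then gives "fjtxygykkp".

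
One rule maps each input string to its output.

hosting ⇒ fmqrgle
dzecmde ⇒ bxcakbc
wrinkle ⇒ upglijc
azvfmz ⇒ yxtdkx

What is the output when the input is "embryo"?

In each case the input is transformed by: shift every letter 2 places backward in the alphabet (wrapping around).
For "embryo" the result is "ckzpwm".

ckzpwm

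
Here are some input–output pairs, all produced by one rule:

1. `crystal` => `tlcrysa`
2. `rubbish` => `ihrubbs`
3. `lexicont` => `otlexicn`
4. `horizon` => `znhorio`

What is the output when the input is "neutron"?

In each case the input is transformed by: move the last 2 characters to the front (rotate right by 2), then swap the first and last characters.
For "neutron", step one produces "onneutr"; step two turns that into "rnneuto".

rnneuto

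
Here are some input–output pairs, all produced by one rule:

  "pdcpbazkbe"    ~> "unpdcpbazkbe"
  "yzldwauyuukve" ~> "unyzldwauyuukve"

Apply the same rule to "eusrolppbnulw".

Rule — prepend "un".
On "eusrolppbnulw" that produces "uneusrolppbnulw".

uneusrolppbnulw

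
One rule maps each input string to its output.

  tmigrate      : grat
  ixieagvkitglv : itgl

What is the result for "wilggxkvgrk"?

Each output is the input with this applied: move the last character to the front, then keep only the last 4 characters.
"wilggxkvgrk" → "kwilggxkvgr" → "kvgr".

kvgr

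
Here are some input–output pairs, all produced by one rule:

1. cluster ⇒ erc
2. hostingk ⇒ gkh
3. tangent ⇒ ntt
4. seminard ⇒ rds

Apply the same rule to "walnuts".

tsw

Each output is the input with this applied: move the first character to the end, then keep only the last 3 characters.
Starting from "walnuts": after the first operation, "alnutsw"; after the second, "tsw".
(Check on "hostingk": → "ostingkh" → "gkh" ✓)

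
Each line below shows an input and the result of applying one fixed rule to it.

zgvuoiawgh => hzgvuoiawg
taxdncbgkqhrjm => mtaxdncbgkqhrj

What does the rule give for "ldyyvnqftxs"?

What's happening: move the last character to the front.
So "ldyyvnqftxs" becomes "sldyyvnqftx".

sldyyvnqftx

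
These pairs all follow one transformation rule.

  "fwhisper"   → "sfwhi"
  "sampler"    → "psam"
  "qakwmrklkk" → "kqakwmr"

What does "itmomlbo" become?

mitmo

In each case the input is transformed by: delete the last 3 characters, then move the last character to the front.
Applying that to "itmomlbo" gives "mitmo".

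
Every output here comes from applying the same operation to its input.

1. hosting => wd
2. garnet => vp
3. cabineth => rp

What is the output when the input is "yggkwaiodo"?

The rule is to shift every letter 11 places backward in the alphabet (wrapping around), then keep only the first 2 characters.
Applying that to "yggkwaiodo" gives "nv".
(Check on "cabineth": → "rpqxctiw" → "rp" ✓)

nv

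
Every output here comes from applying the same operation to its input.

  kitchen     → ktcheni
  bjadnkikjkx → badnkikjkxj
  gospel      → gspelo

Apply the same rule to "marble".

The rule is to move the first character to the end, then swap the first and last characters.
"marble" → "arblem" → "mrblea".
(Check on "gospel": → "ospelg" → "gspelo" ✓)

mrblea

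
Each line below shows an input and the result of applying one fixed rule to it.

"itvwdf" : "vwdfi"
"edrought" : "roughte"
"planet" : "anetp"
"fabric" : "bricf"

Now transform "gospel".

The pattern: move the first character to the end, then delete the first character.
For "gospel", step one produces "ospelg"; step two turns that into "spelg".

spelg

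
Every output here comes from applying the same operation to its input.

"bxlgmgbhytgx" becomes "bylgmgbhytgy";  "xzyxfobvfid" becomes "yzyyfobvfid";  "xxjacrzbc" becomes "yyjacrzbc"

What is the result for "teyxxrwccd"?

In each case the input is transformed by: replace every "x" with "y".
For "teyxxrwccd" the result is "teyyyrwccd".

teyyyrwccd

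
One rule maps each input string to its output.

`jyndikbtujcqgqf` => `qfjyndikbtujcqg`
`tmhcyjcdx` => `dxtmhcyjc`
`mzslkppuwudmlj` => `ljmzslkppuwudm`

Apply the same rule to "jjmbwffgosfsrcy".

Rule — move the last 2 characters to the front (rotate right by 2).
So "jjmbwffgosfsrcy" becomes "cyjjmbwffgosfsr".

cyjjmbwffgosfsr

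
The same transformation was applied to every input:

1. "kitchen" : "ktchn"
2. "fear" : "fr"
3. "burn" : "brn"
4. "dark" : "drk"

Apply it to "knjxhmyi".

knjxhmy

Looking at the pairs, the operation is to remove every vowel.
Doing the same to "knjxhmyi": "knjxhmy".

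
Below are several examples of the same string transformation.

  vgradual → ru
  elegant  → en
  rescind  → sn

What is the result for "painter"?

The pattern: keep one character in every 3, starting at position 3 (positions 3rd, 6th, 9th, ...).
"painter" → "ie".

ie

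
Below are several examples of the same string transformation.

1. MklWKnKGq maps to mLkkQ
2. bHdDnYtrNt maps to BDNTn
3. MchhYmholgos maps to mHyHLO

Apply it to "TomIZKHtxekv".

Looking at the pairs, the operation is to flip the case of every letter, then keep every other character starting from the first (positions 1st, 3rd, 5th, ...).
Applying both steps to "TomIZKHtxekv": "tOMizkhTXEKV", then "tMzhXK".

tMzhXK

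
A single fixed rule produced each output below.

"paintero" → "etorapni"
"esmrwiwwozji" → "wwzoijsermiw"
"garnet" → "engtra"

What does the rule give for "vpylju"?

jlvuyp

Looking at the pairs, the operation is to swap the front and back halves of the string, then swap each adjacent pair of characters (1↔2, 3↔4, ...).
For "vpylju", step one produces "ljuvpy"; step two turns that into "jlvuyp".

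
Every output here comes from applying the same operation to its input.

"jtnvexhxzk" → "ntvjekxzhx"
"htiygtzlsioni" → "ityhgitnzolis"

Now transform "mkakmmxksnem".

akkmmmmexnks

Rule — move the first 2 characters to the end (rotate left by 2), then take characters alternately from the front and the back (1st, last, 2nd, 2nd-last, ...).
"mkakmmxksnem" → "akkmmmmexnks".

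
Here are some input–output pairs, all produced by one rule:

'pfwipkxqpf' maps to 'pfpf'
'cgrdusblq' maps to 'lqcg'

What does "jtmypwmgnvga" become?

Rule — move the last 2 characters to the front (rotate right by 2), then keep only the first 4 characters.
So "jtmypwmgnvga" becomes "gajt".

gajt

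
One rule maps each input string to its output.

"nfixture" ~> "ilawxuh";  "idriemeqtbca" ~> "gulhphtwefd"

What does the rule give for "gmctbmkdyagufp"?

pfwepngbdjxis

The transformation: delete the first character, then shift every letter 3 places forward in the alphabet (wrapping around).
Working it through for "gmctbmkdyagufp": intermediate "mctbmkdyagufp", final "pfwepngbdjxis".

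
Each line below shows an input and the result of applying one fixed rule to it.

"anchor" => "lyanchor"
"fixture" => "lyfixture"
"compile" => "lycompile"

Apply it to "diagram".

In each case the input is transformed by: prepend "ly".
Applying that to "diagram" gives "lydiagram".

lydiagram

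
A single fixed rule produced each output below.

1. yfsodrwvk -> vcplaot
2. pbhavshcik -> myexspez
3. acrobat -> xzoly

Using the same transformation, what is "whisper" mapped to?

The transformation: delete the last 2 characters, then shift every letter 3 places backward in the alphabet (wrapping around).
"whisper" → "whisp" → "tefpm".

tefpm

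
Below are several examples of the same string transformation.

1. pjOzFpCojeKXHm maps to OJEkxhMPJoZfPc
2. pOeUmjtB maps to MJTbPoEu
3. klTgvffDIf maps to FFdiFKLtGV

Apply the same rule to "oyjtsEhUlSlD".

Each output is the input with this applied: flip the case of every letter, then swap the front and back halves of the string.
Starting from "oyjtsEhUlSlD": after the first operation, "OYJTSeHuLsLd"; after the second, "HuLsLdOYJTSe".

HuLsLdOYJTSe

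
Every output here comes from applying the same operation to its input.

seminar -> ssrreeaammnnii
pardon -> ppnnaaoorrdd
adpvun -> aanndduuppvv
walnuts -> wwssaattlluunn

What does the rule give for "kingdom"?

The transformation: take characters alternately from the front and the back (1st, last, 2nd, 2nd-last, ...), then double every character.
"kingdom" → "kkmmiioonnddgg".
(Check on "seminar": → "sreamni" → "ssrreeaammnnii" ✓)

kkmmiioonnddgg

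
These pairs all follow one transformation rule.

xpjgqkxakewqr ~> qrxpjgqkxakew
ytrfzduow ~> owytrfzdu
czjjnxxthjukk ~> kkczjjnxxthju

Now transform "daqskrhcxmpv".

pvdaqskrhcxm

In each case the input is transformed by: move the last 2 characters to the front (rotate right by 2).
"daqskrhcxmpv" → "pvdaqskrhcxm".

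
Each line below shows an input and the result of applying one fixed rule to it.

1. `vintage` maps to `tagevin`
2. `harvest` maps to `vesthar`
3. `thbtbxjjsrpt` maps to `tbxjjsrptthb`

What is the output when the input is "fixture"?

turefix

In each case the input is transformed by: move the first 3 characters to the end (rotate left by 3).
Applying that to "fixture" gives "turefix".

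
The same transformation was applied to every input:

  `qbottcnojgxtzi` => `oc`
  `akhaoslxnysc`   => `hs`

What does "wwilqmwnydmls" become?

Looking at the pairs, the operation is to keep one character in every 3, starting at position 3 (positions 3rd, 6th, 9th, ...), then keep only the first 2 characters.
"wwilqmwnydmls" → "imyl" → "im".

im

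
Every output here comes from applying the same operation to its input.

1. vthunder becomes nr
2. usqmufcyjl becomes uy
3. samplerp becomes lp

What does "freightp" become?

gp

The pattern: keep one character in every 3, starting at position 2 (positions 2nd, 5th, 8th, ...), then delete the first character.
Starting from "freightp": after the first operation, "rgp"; after the second, "gp".
(Check on "samplerp": → "alp" → "lp" ✓)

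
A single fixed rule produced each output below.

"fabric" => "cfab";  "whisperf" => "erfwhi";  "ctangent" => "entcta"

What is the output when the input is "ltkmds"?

What's happening: move the first 3 characters to the end (rotate left by 3), then delete the first 2 characters.
Starting from "ltkmds": after the first operation, "mdsltk"; after the second, "sltk".

sltk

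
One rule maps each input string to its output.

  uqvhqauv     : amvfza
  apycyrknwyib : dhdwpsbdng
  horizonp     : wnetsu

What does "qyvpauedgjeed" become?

aufzjilojji

Rule — shift every letter 5 places forward in the alphabet (wrapping around), then delete the first 2 characters.
On "qyvpauedgjeed" that produces "aufzjilojji".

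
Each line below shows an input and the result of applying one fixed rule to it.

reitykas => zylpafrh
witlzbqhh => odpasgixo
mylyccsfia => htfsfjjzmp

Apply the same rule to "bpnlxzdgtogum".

tiwusegknavnb

Rule — shift every letter 7 places forward in the alphabet (wrapping around), then move the last character to the front.
"bpnlxzdgtogum" → "iwusegknavnbt" → "tiwusegknavnb".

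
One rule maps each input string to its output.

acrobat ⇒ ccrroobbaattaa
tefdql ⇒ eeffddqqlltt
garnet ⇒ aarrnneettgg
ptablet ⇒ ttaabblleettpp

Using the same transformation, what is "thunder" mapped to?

Looking at the pairs, the operation is to double every character, then move the first 2 characters to the end (rotate left by 2).
Working it through for "thunder": intermediate "tthhuunnddeerr", final "hhuunnddeerrtt".

hhuunnddeerrtt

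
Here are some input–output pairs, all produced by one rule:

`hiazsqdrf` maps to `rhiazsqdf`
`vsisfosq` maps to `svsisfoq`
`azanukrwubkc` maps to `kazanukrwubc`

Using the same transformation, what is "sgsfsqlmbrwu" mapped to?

wsgsfsqlmbru

The transformation: move the last character to the front, then swap the first and last characters.
Working it through for "sgsfsqlmbrwu": intermediate "usgsfsqlmbrw", final "wsgsfsqlmbru".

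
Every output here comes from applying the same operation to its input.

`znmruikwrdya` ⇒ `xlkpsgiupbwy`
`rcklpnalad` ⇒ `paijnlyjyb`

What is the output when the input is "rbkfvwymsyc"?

In each case the input is transformed by: shift every letter 2 places backward in the alphabet (wrapping around).
On "rbkfvwymsyc" that produces "pzidtuwkqwa".

pzidtuwkqwa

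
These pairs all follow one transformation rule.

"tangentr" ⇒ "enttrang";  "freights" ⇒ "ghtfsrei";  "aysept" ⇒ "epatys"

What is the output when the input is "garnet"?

What's happening: swap the first and last characters, then swap the front and back halves of the string.
For "garnet", step one produces "tarneg"; step two turns that into "negtar".

negtar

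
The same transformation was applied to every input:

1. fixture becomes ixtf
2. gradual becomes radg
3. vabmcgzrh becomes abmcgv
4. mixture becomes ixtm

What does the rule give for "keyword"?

The pattern: delete the last 3 characters, then move the first character to the end.
"keyword" → "keyw" → "eywk".
(Check on "fixture": → "fixt" → "ixtf" ✓)

eywk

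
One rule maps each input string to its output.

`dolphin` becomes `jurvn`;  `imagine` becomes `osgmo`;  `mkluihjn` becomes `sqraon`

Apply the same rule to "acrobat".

Each output is the input with this applied: shift every letter 6 places forward in the alphabet (wrapping around), then delete the last 2 characters.
On "acrobat" that produces "gixuh".
(Check on "imagine": → "osgmotk" → "osgmo" ✓)

gixuh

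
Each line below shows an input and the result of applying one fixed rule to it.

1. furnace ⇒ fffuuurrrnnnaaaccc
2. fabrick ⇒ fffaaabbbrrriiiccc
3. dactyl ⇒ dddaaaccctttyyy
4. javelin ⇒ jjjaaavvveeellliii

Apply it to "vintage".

Each output is the input with this applied: repeat every character 3 times, then delete the last 3 characters.
Working it through for "vintage": intermediate "vvviiinnntttaaagggeee", final "vvviiinnntttaaaggg".

vvviiinnntttaaaggg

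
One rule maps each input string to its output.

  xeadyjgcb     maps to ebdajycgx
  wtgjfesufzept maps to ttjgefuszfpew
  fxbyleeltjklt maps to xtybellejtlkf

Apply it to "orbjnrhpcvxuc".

The rule is to swap the first and last characters, then swap each adjacent pair of characters (1↔2, 3↔4, ...).
Applying both steps to "orbjnrhpcvxuc": "crbjnrhpcvxuo", then "rcjbrnphvcuxo".

rcjbrnphvcuxo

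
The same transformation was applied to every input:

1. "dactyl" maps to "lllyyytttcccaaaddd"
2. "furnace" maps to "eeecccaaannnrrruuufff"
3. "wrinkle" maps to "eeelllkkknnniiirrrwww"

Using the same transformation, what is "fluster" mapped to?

rrreeetttsssuuulllfff

The rule is to repeat every character 3 times, then reverse the string.
"fluster" → "fffllluuusssttteeerrr" → "rrreeetttsssuuulllfff".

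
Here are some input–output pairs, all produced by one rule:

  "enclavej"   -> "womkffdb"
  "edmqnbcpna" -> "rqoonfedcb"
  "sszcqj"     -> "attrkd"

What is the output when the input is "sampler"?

tsqnmfb

What's happening: sort the characters into reverse alphabetical order, then shift every letter 1 place forward in the alphabet (wrapping around).
Applying both steps to "sampler": "srpmlea", then "tsqnmfb".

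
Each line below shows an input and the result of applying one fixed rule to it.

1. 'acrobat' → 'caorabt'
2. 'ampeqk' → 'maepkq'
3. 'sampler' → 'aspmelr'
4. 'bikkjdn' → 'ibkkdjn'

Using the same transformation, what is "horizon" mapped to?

What's happening: swap each adjacent pair of characters (1↔2, 3↔4, ...).
Doing the same to "horizon": "ohirozn".

ohirozn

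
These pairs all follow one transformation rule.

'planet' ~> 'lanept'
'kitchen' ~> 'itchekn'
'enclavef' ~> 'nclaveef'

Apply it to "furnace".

Looking at the pairs, the operation is to swap the first and last characters, then move the first character to the end.
For "furnace", step one produces "eurnacf"; step two turns that into "urnacfe".
(Check on "kitchen": → "nitchek" → "itchekn" ✓)

urnacfe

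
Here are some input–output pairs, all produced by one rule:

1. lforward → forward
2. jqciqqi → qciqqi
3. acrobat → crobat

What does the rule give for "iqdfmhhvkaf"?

Looking at the pairs, the operation is to delete the first character.
"iqdfmhhvkaf" → "qdfmhhvkaf".

qdfmhhvkaf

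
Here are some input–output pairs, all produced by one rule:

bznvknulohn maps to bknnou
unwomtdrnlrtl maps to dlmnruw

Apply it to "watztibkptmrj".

What's happening: keep every other character starting from the first (positions 1st, 3rd, 5th, ...), then sort the characters into alphabetical order.
On "watztibkptmrj": the first step gives "wttbpmj", and the second then gives "bjmpttw".

bjmpttw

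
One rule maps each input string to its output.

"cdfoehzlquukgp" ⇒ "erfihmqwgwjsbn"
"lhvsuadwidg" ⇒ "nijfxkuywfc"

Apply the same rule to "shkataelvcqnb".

In each case the input is transformed by: shift every letter 2 places forward in the alphabet (wrapping around), then take characters alternately from the front and the back (1st, last, 2nd, 2nd-last, ...).
"shkataelvcqnb" → "ujmcvcgnxespd" → "udjpmscevxcng".

udjpmscevxcng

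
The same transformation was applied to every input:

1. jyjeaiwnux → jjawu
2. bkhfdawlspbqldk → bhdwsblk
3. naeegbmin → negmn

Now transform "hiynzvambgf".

hyzabf

Each output is the input with this applied: keep every other character starting from the first (positions 1st, 3rd, 5th, ...).
Doing the same to "hiynzvambgf": "hyzabf".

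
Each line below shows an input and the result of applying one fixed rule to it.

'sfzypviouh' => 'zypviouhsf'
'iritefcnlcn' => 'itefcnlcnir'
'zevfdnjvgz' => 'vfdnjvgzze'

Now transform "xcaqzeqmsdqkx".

Looking at the pairs, the operation is to move the first 2 characters to the end (rotate left by 2).
On "xcaqzeqmsdqkx" that produces "aqzeqmsdqkxxc".

aqzeqmsdqkxxc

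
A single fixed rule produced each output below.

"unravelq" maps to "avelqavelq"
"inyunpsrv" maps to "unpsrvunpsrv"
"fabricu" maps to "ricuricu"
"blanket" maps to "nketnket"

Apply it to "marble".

bleble

The pattern: delete the first 3 characters, then write the whole string twice.
On "marble" that produces "bleble".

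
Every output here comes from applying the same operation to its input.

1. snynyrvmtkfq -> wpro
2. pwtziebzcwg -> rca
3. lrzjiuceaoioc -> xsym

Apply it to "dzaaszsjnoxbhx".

The pattern: keep one character in every 3, starting at position 3 (positions 3rd, 6th, 9th, ...), then shift every letter 2 places backward in the alphabet (wrapping around).
Applying both steps to "dzaaszsjnoxbhx": "aznb", then "yxlz".

yxlz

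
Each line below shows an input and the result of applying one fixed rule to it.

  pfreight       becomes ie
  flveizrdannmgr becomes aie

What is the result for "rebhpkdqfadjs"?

Looking at the pairs, the operation is to reverse the string, then keep only the vowels.
Working it through for "rebhpkdqfadjs": intermediate "sjdafqdkphber", final "ae".
(Check on "pfreight": → "thgierfp" → "ie" ✓)

ae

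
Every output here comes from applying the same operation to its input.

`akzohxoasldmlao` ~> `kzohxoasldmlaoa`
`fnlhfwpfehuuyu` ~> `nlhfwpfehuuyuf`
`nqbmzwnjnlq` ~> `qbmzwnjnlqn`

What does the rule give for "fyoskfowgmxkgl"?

Rule — move the first character to the end.
So "fyoskfowgmxkgl" becomes "yoskfowgmxkglf".

yoskfowgmxkglf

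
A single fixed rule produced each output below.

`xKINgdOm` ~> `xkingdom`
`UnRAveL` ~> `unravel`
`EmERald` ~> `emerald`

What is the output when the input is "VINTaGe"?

Rule — convert every letter to lowercase.
"VINTaGe" → "vintage".

vintage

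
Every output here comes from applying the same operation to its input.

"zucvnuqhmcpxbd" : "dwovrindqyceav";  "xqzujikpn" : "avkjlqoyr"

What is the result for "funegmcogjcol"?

Looking at the pairs, the operation is to shift every letter 1 place forward in the alphabet (wrapping around), then move the first 2 characters to the end (rotate left by 2).
On "funegmcogjcol": the first step gives "gvofhndphkdpm", and the second then gives "ofhndphkdpmgv".

ofhndphkdpmgv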